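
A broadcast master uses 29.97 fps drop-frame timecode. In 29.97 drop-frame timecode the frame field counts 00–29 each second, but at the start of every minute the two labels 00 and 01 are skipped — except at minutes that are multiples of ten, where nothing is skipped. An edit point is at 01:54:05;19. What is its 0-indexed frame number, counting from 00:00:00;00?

Complete 10-minute blocks: 11, each 17982 frames → 197802.
Remaining 4 whole minutes in the current block: 1800 + 3 × 1798 = 7194 frames.
Within the current minute: 5 × 30 + 19 − 2 = 167 (labels ;00/;01 skipped at this minute). Total = 197802 + 7194 + 167 = 205163.

205163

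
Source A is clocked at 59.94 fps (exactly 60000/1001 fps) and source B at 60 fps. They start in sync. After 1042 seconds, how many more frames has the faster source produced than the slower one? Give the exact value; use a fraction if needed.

62520/1001 frames

A emits 60000/1001 × 1042 = 62520000/1001 frames; B emits 60 × 1042 = 62520.
Difference = 62520/1001 frames (≈ 62.4575); B is ahead of A.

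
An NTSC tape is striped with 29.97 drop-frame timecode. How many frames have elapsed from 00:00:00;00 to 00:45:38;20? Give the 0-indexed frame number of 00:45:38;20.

82078

Complete 10-minute blocks: 4, each 17982 frames → 71928.
Remaining 5 whole minutes in the current block: 1800 + 4 × 1798 = 8992 frames.
Within the current minute: 38 × 30 + 20 − 2 = 1158 (labels ;00/;01 skipped at this minute). Total = 71928 + 8992 + 1158 = 82078.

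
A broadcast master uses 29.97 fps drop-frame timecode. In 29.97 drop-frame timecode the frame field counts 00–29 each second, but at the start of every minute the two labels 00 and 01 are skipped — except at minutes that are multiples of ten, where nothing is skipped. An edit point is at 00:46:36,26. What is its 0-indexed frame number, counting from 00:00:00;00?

83822

Complete 10-minute blocks: 4, each 17982 frames → 71928.
Remaining 6 whole minutes in the current block: 1800 + 5 × 1798 = 10790 frames.
Within the current minute: 36 × 30 + 26 − 2 = 1104 (labels ;00/;01 skipped at this minute). Total = 71928 + 10790 + 1104 = 83822.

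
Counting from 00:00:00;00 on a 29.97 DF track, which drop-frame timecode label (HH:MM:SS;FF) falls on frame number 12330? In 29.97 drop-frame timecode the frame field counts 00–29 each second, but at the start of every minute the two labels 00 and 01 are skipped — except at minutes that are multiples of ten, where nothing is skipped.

00:06:51;12

Ten DF minutes hold 17982 frames, so frame 12330 lies in block 0 (frames 0–17981) with 12330 frames into that block.
The block's first minute is 1800 frames and the rest 1798 each; 12330 frames reaches minute 6, so 0 × 18 + 6 × 2 = 12 labels have been skipped so far.
Adding those back, label number 12330 + 12 = 12342 at 30 labels/s is 411 s + 12 f = 0 h 6 min 51 s frame 12, i.e. 00:06:51;12.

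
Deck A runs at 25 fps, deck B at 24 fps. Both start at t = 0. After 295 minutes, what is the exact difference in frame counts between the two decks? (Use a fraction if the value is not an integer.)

295 min = 17700 s.
A emits 25 × 17700 = 442500 frames; B emits 24 × 17700 = 424800.
Difference = 17700 frames; B is behind A.

17700 frames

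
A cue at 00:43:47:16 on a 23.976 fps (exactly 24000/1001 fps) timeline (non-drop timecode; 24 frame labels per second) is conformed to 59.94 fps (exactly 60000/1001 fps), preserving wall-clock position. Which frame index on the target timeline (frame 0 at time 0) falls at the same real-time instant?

frame 157660

Source frame index: (0×3600 + 43×60 + 47) × 24 + 16 = 63064.
Real time: 63064 / (24000/1001) = 7890883/3000 s.
Target frame: (7890883/3000) × (60000/1001) = 157660.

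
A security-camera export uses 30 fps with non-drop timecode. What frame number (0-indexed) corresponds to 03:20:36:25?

frame 361105

Total seconds to the label: (3 × 3600 + 20 × 60 + 36) = 12036.
Frame index = 12036 × 30 + 25 = 361105.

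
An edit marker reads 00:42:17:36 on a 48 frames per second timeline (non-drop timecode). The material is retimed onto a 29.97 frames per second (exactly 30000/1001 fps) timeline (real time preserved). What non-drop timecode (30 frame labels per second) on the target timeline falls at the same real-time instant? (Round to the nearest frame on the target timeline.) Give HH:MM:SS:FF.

00:42:15:06

Source frame index: (0×3600 + 42×60 + 17) × 48 + 36 = 121812.
Real time: 121812 / (48) = 10151/4 s.
Target frame: (10151/4) × (30000/1001) = 76132500/1001 ≈ 76056.444 → 76056.
At 30 labels/s: frame 76056 → 00:42:15:06.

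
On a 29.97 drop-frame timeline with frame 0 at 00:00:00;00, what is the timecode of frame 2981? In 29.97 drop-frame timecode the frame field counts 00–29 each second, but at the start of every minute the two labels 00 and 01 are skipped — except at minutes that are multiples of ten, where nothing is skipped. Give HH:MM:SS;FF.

Ten DF minutes hold 17982 frames, so frame 2981 lies in block 0 (frames 0–17981) with 2981 frames into that block.
The block's first minute is 1800 frames and the rest 1798 each; 2981 frames reaches minute 1, so 0 × 18 + 1 × 2 = 2 labels have been skipped so far.
Adding those back, label number 2981 + 2 = 2983 at 30 labels/s is 99 s + 13 f = 0 h 1 min 39 s frame 13, i.e. 00:01:39;13.

00:01:39;13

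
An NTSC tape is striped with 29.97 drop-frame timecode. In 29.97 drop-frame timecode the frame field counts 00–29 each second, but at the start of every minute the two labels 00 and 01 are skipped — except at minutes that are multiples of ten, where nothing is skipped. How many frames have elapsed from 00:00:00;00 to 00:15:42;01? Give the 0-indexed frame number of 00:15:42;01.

28233

As if non-drop at 30 labels/s: (0 × 3600 + 15 × 60 + 42) × 30 + 1 = 28261.
Minute boundaries passed: 15; those not divisible by 10: 15 − 1 = 14; dropped labels = 2 × 14 = 28.
Actual frame index = 28261 − 28 = 28233.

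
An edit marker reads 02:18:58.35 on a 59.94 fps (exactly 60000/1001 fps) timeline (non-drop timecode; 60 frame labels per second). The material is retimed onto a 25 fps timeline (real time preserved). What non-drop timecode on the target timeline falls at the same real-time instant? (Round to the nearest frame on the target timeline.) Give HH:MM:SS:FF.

02:19:06:23

Source frame index: (2×3600 + 18×60 + 58) × 60 + 35 = 500315.
Real time: 500315 / (60000/1001) = 100163063/12000 s.
Target frame: (100163063/12000) × (25) = 100163063/480 ≈ 208673.048 → 208673.
At 25 labels/s: frame 208673 → 02:19:06:23.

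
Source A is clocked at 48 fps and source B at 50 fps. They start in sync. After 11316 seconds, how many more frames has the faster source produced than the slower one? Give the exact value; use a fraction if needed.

A emits 48 × 11316 = 543168 frames; B emits 50 × 11316 = 565800.
Difference = 22632 frames; B is ahead of A.

22632 frames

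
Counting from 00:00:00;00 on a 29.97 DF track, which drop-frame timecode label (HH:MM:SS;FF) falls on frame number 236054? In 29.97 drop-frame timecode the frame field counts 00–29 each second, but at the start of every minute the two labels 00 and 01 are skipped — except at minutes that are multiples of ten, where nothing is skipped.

02:11:16;10

Each 10-minute DF block holds 10 × 60 × 30 − 9 × 2 = 17982 frames. 236054 ÷ 17982 → 13 full blocks, remainder 2288.
Within the partial block the first minute is 1800 frames and each further minute 1798, so 1 further minute boundary passed. Total skipped labels = 18 × 13 + 2 × 1 = 236.
Non-drop label index = 236054 + 236 = 236290; at 30 labels/s that is 02:11:16:10, i.e. DF 02:11:16;10.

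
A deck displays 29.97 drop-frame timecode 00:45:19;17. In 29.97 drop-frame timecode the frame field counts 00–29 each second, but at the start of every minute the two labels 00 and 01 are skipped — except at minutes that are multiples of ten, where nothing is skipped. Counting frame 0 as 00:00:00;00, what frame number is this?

81505

As if non-drop at 30 labels/s: (0 × 3600 + 45 × 60 + 19) × 30 + 17 = 81587.
Minute boundaries passed: 45; those not divisible by 10: 45 − 4 = 41; dropped labels = 2 × 41 = 82.
Actual frame index = 81587 − 82 = 81505.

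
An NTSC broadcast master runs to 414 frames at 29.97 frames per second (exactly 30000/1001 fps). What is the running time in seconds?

13.8138 seconds

Running time = 414 / (30000/1001) = 13.8138 s.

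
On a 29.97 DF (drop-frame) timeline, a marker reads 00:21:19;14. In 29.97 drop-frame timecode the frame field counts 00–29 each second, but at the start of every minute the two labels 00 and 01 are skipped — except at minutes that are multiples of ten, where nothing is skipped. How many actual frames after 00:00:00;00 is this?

Complete 10-minute blocks: 2, each 17982 frames → 35964.
Remaining 1 whole minute in the current block: 1800 + 0 × 1798 = 1800 frames.
Within the current minute: 19 × 30 + 14 − 2 = 582 (labels ;00/;01 skipped at this minute). Total = 35964 + 1800 + 582 = 38346.

38346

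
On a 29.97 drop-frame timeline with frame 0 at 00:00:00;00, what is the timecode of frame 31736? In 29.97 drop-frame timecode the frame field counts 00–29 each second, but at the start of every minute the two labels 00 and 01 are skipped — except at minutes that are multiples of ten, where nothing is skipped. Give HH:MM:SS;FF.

00:17:38;28

Ten DF minutes hold 17982 frames, so frame 31736 lies in block 1 (frames 17982–35963) with 13754 frames into that block.
The block's first minute is 1800 frames and the rest 1798 each; 13754 frames reaches minute 7, so 1 × 18 + 7 × 2 = 32 labels have been skipped so far.
Adding those back, label number 31736 + 32 = 31768 at 30 labels/s is 1058 s + 28 f = 0 h 17 min 38 s frame 28, i.e. 00:17:38;28.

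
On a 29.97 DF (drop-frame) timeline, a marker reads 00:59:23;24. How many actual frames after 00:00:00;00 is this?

106806

Complete 10-minute blocks: 5, each 17982 frames → 89910.
Remaining 9 whole minutes in the current block: 1800 + 8 × 1798 = 16184 frames.
Within the current minute: 23 × 30 + 24 − 2 = 712 (labels ;00/;01 skipped at this minute). Total = 89910 + 16184 + 712 = 106806.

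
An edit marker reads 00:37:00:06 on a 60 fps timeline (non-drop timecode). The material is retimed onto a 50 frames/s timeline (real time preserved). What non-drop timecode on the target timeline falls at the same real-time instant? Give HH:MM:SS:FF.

00:37:00:05

Source frame index: (0×3600 + 37×60 + 0) × 60 + 6 = 133206.
Real time: 133206 / (60) = 22201/10 s.
Target frame: (22201/10) × (50) = 111005.
At 50 labels/s: frame 111005 → 00:37:00:05.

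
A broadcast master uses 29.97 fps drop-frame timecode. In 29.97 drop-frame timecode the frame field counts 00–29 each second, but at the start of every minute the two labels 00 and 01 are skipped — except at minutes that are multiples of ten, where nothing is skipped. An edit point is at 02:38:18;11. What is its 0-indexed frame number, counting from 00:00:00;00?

284665

Complete 10-minute blocks: 15, each 17982 frames → 269730.
Remaining 8 whole minutes in the current block: 1800 + 7 × 1798 = 14386 frames.
Within the current minute: 18 × 30 + 11 − 2 = 549 (labels ;00/;01 skipped at this minute). Total = 269730 + 14386 + 549 = 284665.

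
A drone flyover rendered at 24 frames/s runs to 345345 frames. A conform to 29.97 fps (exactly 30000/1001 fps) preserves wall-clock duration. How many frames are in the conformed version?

Target frames = source frames × (target rate / source rate) = 345345 × (30000/1001)/(24) = 345345 × 1250/1001 = 431250.

431250 frames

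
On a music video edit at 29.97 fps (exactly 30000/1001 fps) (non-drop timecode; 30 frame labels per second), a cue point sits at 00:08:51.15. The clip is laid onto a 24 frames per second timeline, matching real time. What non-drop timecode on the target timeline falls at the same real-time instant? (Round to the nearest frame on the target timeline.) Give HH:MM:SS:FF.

00:08:52:01

Source frame index: (0×3600 + 8×60 + 51) × 30 + 15 = 15945.
Real time: 15945 / (30000/1001) = 1064063/2000 s.
Target frame: (1064063/2000) × (24) = 3192189/250 ≈ 12768.756 → 12769.
At 24 labels/s: frame 12769 → 00:08:52:01.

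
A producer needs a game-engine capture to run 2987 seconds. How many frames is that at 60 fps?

Frames = 2987 × 60 = 179220.

179220 frames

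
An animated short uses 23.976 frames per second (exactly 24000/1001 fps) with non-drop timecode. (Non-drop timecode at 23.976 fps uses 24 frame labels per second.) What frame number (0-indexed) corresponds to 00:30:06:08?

Total seconds to the label: (0 × 3600 + 30 × 60 + 6) = 1806.
Frame index = 1806 × 24 + 8 = 43352.

frame 43352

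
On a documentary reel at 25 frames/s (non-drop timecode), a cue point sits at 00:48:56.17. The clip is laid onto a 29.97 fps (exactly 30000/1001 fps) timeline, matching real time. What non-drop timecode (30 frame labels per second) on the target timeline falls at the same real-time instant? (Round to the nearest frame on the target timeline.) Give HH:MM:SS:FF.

Source frame index: (0×3600 + 48×60 + 56) × 25 + 17 = 73417.
Real time: 73417 / (25) = 73417/25 s.
Target frame: (73417/25) × (30000/1001) = 88100400/1001 ≈ 88012.388 → 88012.
At 30 labels/s: frame 88012 → 00:48:53:22.

00:48:53:22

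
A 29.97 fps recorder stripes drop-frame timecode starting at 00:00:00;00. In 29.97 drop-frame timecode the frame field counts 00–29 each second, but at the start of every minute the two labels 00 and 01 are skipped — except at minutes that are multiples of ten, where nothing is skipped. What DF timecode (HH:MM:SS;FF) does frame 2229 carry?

Ten DF minutes hold 17982 frames, so frame 2229 lies in block 0 (frames 0–17981) with 2229 frames into that block.
The block's first minute is 1800 frames and the rest 1798 each; 2229 frames reaches minute 1, so 0 × 18 + 1 × 2 = 2 labels have been skipped so far.
Adding those back, label number 2229 + 2 = 2231 at 30 labels/s is 74 s + 11 f = 0 h 1 min 14 s frame 11, i.e. 00:01:14;11.

00:01:14;11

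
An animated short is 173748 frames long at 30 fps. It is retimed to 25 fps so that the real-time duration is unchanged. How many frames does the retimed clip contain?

Target frames = source frames × (target rate / source rate) = 173748 × (25)/(30) = 173748 × 5/6 = 144790.

144790 frames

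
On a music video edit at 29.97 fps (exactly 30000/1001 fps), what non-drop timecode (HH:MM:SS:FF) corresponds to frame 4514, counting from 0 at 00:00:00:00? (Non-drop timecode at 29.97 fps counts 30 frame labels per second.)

00:02:30:14

4514 ÷ 30 = 150 full seconds, remainder 14 frames.
150 s = 0 h 2 min 30 s.
Timecode: 00:02:30:14.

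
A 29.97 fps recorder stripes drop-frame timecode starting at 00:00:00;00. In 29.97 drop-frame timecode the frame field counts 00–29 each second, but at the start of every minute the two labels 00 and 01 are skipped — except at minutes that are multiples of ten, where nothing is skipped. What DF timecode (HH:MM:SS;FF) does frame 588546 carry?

05:27:17;26

Each 10-minute DF block holds 10 × 60 × 30 − 9 × 2 = 17982 frames. 588546 ÷ 17982 → 32 full blocks, remainder 13122.
Within the partial block the first minute is 1800 frames and each further minute 1798, so 7 further minute boundaries passed. Total skipped labels = 18 × 32 + 2 × 7 = 590.
Non-drop label index = 588546 + 590 = 589136; at 30 labels/s that is 05:27:17:26, i.e. DF 05:27:17;26.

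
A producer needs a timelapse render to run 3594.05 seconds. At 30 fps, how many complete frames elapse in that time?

107821 frames

Frames = 3594.05 × 30 = 215643/2 ≈ 107821.5000.
Complete frames: 107821.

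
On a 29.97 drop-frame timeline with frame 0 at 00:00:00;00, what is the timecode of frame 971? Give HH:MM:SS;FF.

00:00:32;11

Each 10-minute DF block holds 10 × 60 × 30 − 9 × 2 = 17982 frames. 971 ÷ 17982 → 0 full blocks, remainder 971.
Within the partial block the first minute is 1800 frames and each further minute 1798, so 0 further minute boundaries passed. Total skipped labels = 18 × 0 + 2 × 0 = 0.
Non-drop label index = 971 + 0 = 971; at 30 labels/s that is 00:00:32:11, i.e. DF 00:00:32;11.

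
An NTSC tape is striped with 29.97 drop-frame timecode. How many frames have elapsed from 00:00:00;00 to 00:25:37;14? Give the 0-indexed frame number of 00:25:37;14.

46078

Complete 10-minute blocks: 2, each 17982 frames → 35964.
Remaining 5 whole minutes in the current block: 1800 + 4 × 1798 = 8992 frames.
Within the current minute: 37 × 30 + 14 − 2 = 1122 (labels ;00/;01 skipped at this minute). Total = 35964 + 8992 + 1122 = 46078.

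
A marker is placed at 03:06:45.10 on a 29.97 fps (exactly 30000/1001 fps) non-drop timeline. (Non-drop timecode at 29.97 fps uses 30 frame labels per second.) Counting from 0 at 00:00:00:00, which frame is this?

Total seconds to the label: (3 × 3600 + 6 × 60 + 45) = 11205.
Frame index = 11205 × 30 + 10 = 336160.

frame 336160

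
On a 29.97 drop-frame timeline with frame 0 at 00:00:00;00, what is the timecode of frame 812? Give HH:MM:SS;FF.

00:00:27;02

Each 10-minute DF block holds 10 × 60 × 30 − 9 × 2 = 17982 frames. 812 ÷ 17982 → 0 full blocks, remainder 812.
Within the partial block the first minute is 1800 frames and each further minute 1798, so 0 further minute boundaries passed. Total skipped labels = 18 × 0 + 2 × 0 = 0.
Non-drop label index = 812 + 0 = 812; at 30 labels/s that is 00:00:27:02, i.e. DF 00:00:27;02.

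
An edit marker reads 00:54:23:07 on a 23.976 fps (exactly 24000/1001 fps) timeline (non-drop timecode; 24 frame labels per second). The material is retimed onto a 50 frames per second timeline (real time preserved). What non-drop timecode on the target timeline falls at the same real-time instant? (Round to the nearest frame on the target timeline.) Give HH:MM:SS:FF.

Source frame index: (0×3600 + 54×60 + 23) × 24 + 7 = 78319.
Real time: 78319 / (24000/1001) = 78397319/24000 s.
Target frame: (78397319/24000) × (50) = 78397319/480 ≈ 163327.748 → 163328.
At 50 labels/s: frame 163328 → 00:54:26:28.

00:54:26:28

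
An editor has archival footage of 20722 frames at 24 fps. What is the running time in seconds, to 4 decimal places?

Running time = 20722 × 1/24 = 10361/12 s ≈ 863.4167 s.

863.4167 seconds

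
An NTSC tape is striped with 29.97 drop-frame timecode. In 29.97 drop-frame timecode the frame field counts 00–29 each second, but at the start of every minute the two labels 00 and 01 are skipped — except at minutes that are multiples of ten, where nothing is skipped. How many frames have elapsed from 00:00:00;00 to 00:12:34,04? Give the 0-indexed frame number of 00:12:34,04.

22602

As if non-drop at 30 labels/s: (0 × 3600 + 12 × 60 + 34) × 30 + 4 = 22624.
Minute boundaries passed: 12; those not divisible by 10: 12 − 1 = 11; dropped labels = 2 × 11 = 22.
Actual frame index = 22624 − 22 = 22602.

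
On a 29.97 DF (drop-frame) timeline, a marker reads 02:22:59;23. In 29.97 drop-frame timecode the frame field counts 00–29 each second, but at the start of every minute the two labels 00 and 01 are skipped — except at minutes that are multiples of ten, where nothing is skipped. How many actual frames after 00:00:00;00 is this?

As if non-drop at 30 labels/s: (2 × 3600 + 22 × 60 + 59) × 30 + 23 = 257393.
Minute boundaries passed: 142; those not divisible by 10: 142 − 14 = 128; dropped labels = 2 × 128 = 256.
Actual frame index = 257393 − 256 = 257137.

257137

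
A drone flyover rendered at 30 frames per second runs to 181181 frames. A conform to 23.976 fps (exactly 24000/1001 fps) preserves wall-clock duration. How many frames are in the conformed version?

144800 frames

Target frames = source frames × (target rate / source rate) = 181181 × (24000/1001)/(30) = 181181 × 800/1001 = 144800.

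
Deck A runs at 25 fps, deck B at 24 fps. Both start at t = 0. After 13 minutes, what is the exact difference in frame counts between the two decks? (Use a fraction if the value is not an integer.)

13 min = 780 s.
A emits 25 × 780 = 19500 frames; B emits 24 × 780 = 18720.
Difference = 780 frames; B is behind A.

780 frames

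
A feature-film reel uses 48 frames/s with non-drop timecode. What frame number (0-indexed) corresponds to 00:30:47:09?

Total seconds to the label: (0 × 3600 + 30 × 60 + 47) = 1847.
Frame index = 1847 × 48 + 9 = 88665.

88665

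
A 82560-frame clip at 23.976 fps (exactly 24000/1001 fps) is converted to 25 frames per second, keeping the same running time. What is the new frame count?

86086 frames

Target frames = source frames × (target rate / source rate) = 82560 × (25)/(24000/1001) = 82560 × 1001/960 = 86086.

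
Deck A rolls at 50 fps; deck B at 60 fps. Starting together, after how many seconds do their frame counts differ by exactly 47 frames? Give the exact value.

The gap grows by |60 − 50| = 10 frames per second.
Time for a 47-frame gap: 47 ÷ (10) = 4.7 s.

4.7 seconds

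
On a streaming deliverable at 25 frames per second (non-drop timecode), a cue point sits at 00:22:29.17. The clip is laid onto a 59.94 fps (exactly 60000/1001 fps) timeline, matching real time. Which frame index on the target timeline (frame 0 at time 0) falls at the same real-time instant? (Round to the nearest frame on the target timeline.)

Source frame index: (0×3600 + 22×60 + 29) × 25 + 17 = 33742.
Real time: 33742 / (25) = 33742/25 s.
Target frame: (33742/25) × (60000/1001) = 80980800/1001 ≈ 80899.900 → 80900.

frame 80900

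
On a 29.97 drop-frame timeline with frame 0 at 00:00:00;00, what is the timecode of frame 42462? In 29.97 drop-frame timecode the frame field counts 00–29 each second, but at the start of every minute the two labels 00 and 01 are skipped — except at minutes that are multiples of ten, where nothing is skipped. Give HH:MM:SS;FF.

00:23:36;24

Each 10-minute DF block holds 10 × 60 × 30 − 9 × 2 = 17982 frames. 42462 ÷ 17982 → 2 full blocks, remainder 6498.
Within the partial block the first minute is 1800 frames and each further minute 1798, so 3 further minute boundaries passed. Total skipped labels = 18 × 2 + 2 × 3 = 42.
Non-drop label index = 42462 + 42 = 42504; at 30 labels/s that is 00:23:36:24, i.e. DF 00:23:36;24.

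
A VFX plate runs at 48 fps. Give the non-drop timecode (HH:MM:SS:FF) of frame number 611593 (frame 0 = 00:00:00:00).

03:32:21:25

611593 ÷ 48 = 12741 full seconds, remainder 25 frames.
12741 s = 3 h 32 min 21 s.
Timecode: 03:32:21:25.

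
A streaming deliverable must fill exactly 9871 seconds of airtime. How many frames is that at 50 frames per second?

Frames = 9871 × 50 = 493550.

493550 frames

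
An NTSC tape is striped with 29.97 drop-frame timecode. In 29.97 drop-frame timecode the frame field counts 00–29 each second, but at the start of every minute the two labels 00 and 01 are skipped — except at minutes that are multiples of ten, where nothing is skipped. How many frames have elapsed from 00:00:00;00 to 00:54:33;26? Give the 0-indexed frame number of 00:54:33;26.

As if non-drop at 30 labels/s: (0 × 3600 + 54 × 60 + 33) × 30 + 26 = 98216.
Minute boundaries passed: 54; those not divisible by 10: 54 − 5 = 49; dropped labels = 2 × 49 = 98.
Actual frame index = 98216 − 98 = 98118.

98118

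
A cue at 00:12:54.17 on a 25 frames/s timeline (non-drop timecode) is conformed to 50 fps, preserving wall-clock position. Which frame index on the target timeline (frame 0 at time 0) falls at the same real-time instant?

Source frame index: (0×3600 + 12×60 + 54) × 25 + 17 = 19367.
Real time: 19367 / (25) = 19367/25 s.
Target frame: (19367/25) × (50) = 38734.

frame 38734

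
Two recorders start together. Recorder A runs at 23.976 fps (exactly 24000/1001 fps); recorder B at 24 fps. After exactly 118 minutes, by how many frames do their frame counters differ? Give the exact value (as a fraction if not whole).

118 min = 7080 s.
A emits 24000/1001 × 7080 = 169920000/1001 frames; B emits 24 × 7080 = 169920.
Difference = 169920/1001 frames (≈ 169.7502); B is ahead of A.

169920/1001 frames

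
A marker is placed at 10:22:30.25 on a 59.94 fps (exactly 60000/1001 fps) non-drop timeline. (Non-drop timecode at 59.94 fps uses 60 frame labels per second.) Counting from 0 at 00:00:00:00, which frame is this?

2241025

Total seconds to the label: (10 × 3600 + 22 × 60 + 30) = 37350.
Frame index = 37350 × 60 + 25 = 2241025.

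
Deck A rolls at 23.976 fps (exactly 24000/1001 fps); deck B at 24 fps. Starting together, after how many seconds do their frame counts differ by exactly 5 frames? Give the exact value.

The gap grows by |24 − 24000/1001| = 24/1001 frames per second.
Time for a 5-frame gap: 5 ÷ (24/1001) = 5005/24 s.

5005/24 seconds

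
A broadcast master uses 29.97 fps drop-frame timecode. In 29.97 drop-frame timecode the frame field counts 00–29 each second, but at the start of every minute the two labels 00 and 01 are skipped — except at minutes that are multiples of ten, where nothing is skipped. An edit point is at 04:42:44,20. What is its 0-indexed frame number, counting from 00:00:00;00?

508432

Complete 10-minute blocks: 28, each 17982 frames → 503496.
Remaining 2 whole minutes in the current block: 1800 + 1 × 1798 = 3598 frames.
Within the current minute: 44 × 30 + 20 − 2 = 1338 (labels ;00/;01 skipped at this minute). Total = 503496 + 3598 + 1338 = 508432.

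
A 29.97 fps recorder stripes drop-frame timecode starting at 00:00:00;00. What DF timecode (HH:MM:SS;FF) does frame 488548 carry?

Ten DF minutes hold 17982 frames, so frame 488548 lies in block 27 (frames 485514–503495) with 3034 frames into that block.
The block's first minute is 1800 frames and the rest 1798 each; 3034 frames reaches minute 1, so 27 × 18 + 1 × 2 = 488 labels have been skipped so far.
Adding those back, label number 488548 + 488 = 489036 at 30 labels/s is 16301 s + 6 f = 4 h 31 min 41 s frame 6, i.e. 04:31:41;06.

04:31:41;06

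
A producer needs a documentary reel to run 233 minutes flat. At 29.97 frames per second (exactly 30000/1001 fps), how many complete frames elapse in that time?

233 min = 13980 s.
Frames = 13980 × 30000/1001 = 419400000/1001 ≈ 418981.0190.
Complete frames: 418981.

418981 frames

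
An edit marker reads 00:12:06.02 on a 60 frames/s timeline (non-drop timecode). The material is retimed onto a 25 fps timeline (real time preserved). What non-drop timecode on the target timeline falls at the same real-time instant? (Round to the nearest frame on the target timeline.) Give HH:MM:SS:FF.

00:12:06:01

Source frame index: (0×3600 + 12×60 + 6) × 60 + 2 = 43562.
Real time: 43562 / (60) = 21781/30 s.
Target frame: (21781/30) × (25) = 108905/6 ≈ 18150.833 → 18151.
At 25 labels/s: frame 18151 → 00:12:06:01.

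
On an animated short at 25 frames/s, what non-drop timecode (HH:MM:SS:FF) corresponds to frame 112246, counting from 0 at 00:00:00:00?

01:14:49:21

112246 ÷ 25 = 4489 full seconds, remainder 21 frames.
4489 s = 1 h 14 min 49 s.
Timecode: 01:14:49:21.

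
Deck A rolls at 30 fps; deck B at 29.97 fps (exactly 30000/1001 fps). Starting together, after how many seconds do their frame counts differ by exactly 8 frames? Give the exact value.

4004/15 seconds

The gap grows by |30000/1001 − 30| = 30/1001 frames per second.
Time for a 8-frame gap: 8 ÷ (30/1001) = 4004/15 s.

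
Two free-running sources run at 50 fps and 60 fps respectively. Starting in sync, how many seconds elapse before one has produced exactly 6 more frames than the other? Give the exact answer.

The gap grows by |60 − 50| = 10 frames per second.
Time for a 6-frame gap: 6 ÷ (10) = 0.6 s.

0.6 seconds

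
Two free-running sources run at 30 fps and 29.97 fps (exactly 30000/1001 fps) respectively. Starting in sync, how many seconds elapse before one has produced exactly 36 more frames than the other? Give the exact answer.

1201.2 seconds

The gap grows by |30000/1001 − 30| = 30/1001 frames per second.
Time for a 36-frame gap: 36 ÷ (30/1001) = 1201.2 s.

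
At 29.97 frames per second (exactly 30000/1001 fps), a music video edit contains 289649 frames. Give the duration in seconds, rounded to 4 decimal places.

Running time = 289649 × 1001/30000 = 289938649/30000 s ≈ 9664.6216 s.

9664.6216 seconds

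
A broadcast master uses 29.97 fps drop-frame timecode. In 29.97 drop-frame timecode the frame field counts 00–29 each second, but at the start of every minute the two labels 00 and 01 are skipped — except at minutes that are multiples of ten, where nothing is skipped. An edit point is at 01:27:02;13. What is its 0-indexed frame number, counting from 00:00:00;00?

As if non-drop at 30 labels/s: (1 × 3600 + 27 × 60 + 2) × 30 + 13 = 156673.
Minute boundaries passed: 87; those not divisible by 10: 87 − 8 = 79; dropped labels = 2 × 79 = 158.
Actual frame index = 156673 − 158 = 156515.

156515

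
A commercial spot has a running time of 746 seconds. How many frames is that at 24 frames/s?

17904 frames

Frames = 746 × 24 = 17904.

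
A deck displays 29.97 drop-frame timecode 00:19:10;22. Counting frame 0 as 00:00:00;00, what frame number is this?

34486

Complete 10-minute blocks: 1, each 17982 frames → 17982.
Remaining 9 whole minutes in the current block: 1800 + 8 × 1798 = 16184 frames.
Within the current minute: 10 × 30 + 22 − 2 = 320 (labels ;00/;01 skipped at this minute). Total = 17982 + 16184 + 320 = 34486.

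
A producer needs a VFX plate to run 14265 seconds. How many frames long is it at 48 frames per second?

684720 frames

Frames = 14265 × 48 = 684720.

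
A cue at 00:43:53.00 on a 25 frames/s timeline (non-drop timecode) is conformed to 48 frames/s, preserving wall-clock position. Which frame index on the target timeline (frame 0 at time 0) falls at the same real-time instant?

Source frame index: (0×3600 + 43×60 + 53) × 25 + 0 = 65825.
Real time: 65825 / (25) = 2633 s.
Target frame: (2633) × (48) = 126384.

frame 126384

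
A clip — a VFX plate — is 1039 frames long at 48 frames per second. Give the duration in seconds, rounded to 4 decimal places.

Running time = 1039 × 1/48 = 1039/48 s ≈ 21.6458 s.

21.6458 seconds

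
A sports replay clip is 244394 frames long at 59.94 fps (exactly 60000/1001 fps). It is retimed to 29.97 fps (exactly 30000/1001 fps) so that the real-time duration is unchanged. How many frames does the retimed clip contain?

122197 frames

Target frames = source frames × (target rate / source rate) = 244394 × (30000/1001)/(60000/1001) = 244394 × 1/2 = 122197.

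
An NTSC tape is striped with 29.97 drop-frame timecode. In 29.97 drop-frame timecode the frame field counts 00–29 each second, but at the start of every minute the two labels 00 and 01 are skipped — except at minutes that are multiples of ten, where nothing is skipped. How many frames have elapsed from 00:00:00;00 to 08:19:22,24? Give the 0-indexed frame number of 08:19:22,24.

897984

Complete 10-minute blocks: 49, each 17982 frames → 881118.
Remaining 9 whole minutes in the current block: 1800 + 8 × 1798 = 16184 frames.
Within the current minute: 22 × 30 + 24 − 2 = 682 (labels ;00/;01 skipped at this minute). Total = 881118 + 16184 + 682 = 897984.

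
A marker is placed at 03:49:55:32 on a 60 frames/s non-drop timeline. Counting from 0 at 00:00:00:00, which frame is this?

827732

Total seconds to the label: (3 × 3600 + 49 × 60 + 55) = 13795.
Frame index = 13795 × 60 + 32 = 827732.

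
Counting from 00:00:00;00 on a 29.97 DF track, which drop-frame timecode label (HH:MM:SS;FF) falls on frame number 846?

00:00:28;06

Ten DF minutes hold 17982 frames, so frame 846 lies in block 0 (frames 0–17981) with 846 frames into that block.
The block's first minute is 1800 frames and the rest 1798 each; 846 frames reaches minute 0, so 0 × 18 + 0 × 2 = 0 labels have been skipped so far.
Adding those back, label number 846 + 0 = 846 at 30 labels/s is 28 s + 6 f = 0 h 0 min 28 s frame 6, i.e. 00:00:28;06.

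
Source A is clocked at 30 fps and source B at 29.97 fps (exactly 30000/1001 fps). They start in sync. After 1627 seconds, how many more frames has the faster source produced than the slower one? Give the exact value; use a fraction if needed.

A emits 30 × 1627 = 48810 frames; B emits 30000/1001 × 1627 = 48810000/1001.
Difference = 48810/1001 frames (≈ 48.7612); B is behind A.

48810/1001 frames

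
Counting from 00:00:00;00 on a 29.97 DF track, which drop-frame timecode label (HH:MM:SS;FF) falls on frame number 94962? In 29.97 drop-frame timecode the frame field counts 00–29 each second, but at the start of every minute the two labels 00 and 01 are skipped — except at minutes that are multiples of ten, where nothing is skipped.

Ten DF minutes hold 17982 frames, so frame 94962 lies in block 5 (frames 89910–107891) with 5052 frames into that block.
The block's first minute is 1800 frames and the rest 1798 each; 5052 frames reaches minute 2, so 5 × 18 + 2 × 2 = 94 labels have been skipped so far.
Adding those back, label number 94962 + 94 = 95056 at 30 labels/s is 3168 s + 16 f = 0 h 52 min 48 s frame 16, i.e. 00:52:48;16.

00:52:48;16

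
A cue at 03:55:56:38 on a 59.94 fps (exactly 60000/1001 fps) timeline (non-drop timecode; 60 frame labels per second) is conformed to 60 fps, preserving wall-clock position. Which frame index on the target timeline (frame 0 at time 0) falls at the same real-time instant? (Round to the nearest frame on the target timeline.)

Source frame index: (3×3600 + 55×60 + 56) × 60 + 38 = 849398.
Real time: 849398 / (60000/1001) = 425123699/30000 s.
Target frame: (425123699/30000) × (60) = 425123699/500 ≈ 850247.398 → 850247.

frame 850247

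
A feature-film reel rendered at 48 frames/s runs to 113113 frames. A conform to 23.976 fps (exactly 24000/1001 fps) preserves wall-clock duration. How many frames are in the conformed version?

Target frames = source frames × (target rate / source rate) = 113113 × (24000/1001)/(48) = 113113 × 500/1001 = 56500.

56500 frames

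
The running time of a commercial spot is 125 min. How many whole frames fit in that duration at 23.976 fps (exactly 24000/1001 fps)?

125 min = 7500 s.
Frames = 7500 × 24000/1001 = 180000000/1001 ≈ 179820.1798.
Complete frames: 179820.

179820 frames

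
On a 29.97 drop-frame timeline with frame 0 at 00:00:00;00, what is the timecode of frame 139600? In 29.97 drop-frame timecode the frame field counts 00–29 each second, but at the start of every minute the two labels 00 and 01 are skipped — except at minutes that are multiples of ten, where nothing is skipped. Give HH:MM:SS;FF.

01:17:38;00

Each 10-minute DF block holds 10 × 60 × 30 − 9 × 2 = 17982 frames. 139600 ÷ 17982 → 7 full blocks, remainder 13726.
Within the partial block the first minute is 1800 frames and each further minute 1798, so 7 further minute boundaries passed. Total skipped labels = 18 × 7 + 2 × 7 = 140.
Non-drop label index = 139600 + 140 = 139740; at 30 labels/s that is 01:17:38:00, i.e. DF 01:17:38;00.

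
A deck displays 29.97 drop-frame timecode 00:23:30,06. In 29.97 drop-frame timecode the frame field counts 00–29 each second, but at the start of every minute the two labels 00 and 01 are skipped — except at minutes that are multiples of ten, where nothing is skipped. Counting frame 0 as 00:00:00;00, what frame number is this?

42264

Complete 10-minute blocks: 2, each 17982 frames → 35964.
Remaining 3 whole minutes in the current block: 1800 + 2 × 1798 = 5396 frames.
Within the current minute: 30 × 30 + 6 − 2 = 904 (labels ;00/;01 skipped at this minute). Total = 35964 + 5396 + 904 = 42264.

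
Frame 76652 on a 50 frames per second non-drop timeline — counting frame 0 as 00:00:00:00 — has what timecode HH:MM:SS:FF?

00:25:33:02

76652 ÷ 50 = 1533 full seconds, remainder 2 frames.
1533 s = 0 h 25 min 33 s.
Timecode: 00:25:33:02.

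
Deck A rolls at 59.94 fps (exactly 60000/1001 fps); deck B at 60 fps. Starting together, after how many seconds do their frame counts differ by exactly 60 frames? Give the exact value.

1001 seconds

The gap grows by |60 − 60000/1001| = 60/1001 frames per second.
Time for a 60-frame gap: 60 ÷ (60/1001) = 1001 s.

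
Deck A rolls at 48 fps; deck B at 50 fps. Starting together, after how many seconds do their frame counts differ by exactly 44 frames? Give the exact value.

22 seconds

The gap grows by |50 − 48| = 2 frames per second.
Time for a 44-frame gap: 44 ÷ (2) = 22 s.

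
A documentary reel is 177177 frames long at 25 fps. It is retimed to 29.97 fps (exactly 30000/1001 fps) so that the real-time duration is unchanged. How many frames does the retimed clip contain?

Target frames = source frames × (target rate / source rate) = 177177 × (30000/1001)/(25) = 177177 × 1200/1001 = 212400.

212400 frames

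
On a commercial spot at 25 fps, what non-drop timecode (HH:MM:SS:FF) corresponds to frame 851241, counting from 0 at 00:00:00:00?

851241 ÷ 25 = 34049 full seconds, remainder 16 frames.
34049 s = 9 h 27 min 29 s.
Timecode: 09:27:29:16.

09:27:29:16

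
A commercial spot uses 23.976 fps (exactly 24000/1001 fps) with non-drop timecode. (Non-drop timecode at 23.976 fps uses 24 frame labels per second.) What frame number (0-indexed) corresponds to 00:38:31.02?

55466

Total seconds to the label: (0 × 3600 + 38 × 60 + 31) = 2311.
Frame index = 2311 × 24 + 2 = 55466.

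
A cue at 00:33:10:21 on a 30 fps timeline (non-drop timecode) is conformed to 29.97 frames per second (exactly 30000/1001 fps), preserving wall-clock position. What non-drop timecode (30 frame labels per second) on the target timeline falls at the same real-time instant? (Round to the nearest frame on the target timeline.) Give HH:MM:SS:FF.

Source frame index: (0×3600 + 33×60 + 10) × 30 + 21 = 59721.
Real time: 59721 / (30) = 19907/10 s.
Target frame: (19907/10) × (30000/1001) = 59721000/1001 ≈ 59661.339 → 59661.
At 30 labels/s: frame 59661 → 00:33:08:21.

00:33:08:21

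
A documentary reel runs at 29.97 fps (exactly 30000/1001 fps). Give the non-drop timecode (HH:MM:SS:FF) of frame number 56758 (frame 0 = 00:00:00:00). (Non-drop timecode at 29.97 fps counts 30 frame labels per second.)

00:31:31:28

56758 ÷ 30 = 1891 full seconds, remainder 28 frames.
1891 s = 0 h 31 min 31 s.
Timecode: 00:31:31:28.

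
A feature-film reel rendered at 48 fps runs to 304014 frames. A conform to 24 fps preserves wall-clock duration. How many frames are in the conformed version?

Target frames = source frames × (target rate / source rate) = 304014 × (24)/(48) = 304014 × 1/2 = 152007.

152007 frames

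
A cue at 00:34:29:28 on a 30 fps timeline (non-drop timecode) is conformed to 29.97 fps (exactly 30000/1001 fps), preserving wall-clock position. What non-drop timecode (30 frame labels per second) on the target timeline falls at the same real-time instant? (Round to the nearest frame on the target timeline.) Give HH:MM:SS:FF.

00:34:27:26

Source frame index: (0×3600 + 34×60 + 29) × 30 + 28 = 62098.
Real time: 62098 / (30) = 31049/15 s.
Target frame: (31049/15) × (30000/1001) = 62098000/1001 ≈ 62035.964 → 62036.
At 30 labels/s: frame 62036 → 00:34:27:26.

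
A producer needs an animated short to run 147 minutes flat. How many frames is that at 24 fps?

147 min = 8820 s.
Frames = 8820 × 24 = 211680.

211680 frames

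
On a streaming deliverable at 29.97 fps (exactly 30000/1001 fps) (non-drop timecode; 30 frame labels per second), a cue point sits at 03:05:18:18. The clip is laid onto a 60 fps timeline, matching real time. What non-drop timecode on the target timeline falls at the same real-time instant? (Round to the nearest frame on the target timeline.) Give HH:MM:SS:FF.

03:05:29:43

Source frame index: (3×3600 + 5×60 + 18) × 30 + 18 = 333558.
Real time: 333558 / (30000/1001) = 55648593/5000 s.
Target frame: (55648593/5000) × (60) = 166945779/250 ≈ 667783.116 → 667783.
At 60 labels/s: frame 667783 → 03:05:29:43.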